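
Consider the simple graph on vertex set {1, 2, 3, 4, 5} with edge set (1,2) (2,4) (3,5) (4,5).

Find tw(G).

1

A width-1 tree decomposition is:
Bags: B1 = {4, 5}  B2 = {3, 5}  B3 = {2, 4}  B4 = {1, 2}
Tree: B1–B2, B1–B3, B3–B4
Every bag has size at most 2, so the width is 2 − 1 = 1 and tw(G) ≤ 1. G has an edge, so its treewidth is at least 1. Combining the bounds, tw(G) = 1.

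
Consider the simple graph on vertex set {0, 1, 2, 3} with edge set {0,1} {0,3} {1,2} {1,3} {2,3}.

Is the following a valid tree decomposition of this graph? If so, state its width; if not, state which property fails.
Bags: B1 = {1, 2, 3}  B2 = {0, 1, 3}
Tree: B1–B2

Checking the three conditions: (i) the bags cover all of {0, 1, 2, 3}; (ii) for each edge, some bag contains both endpoints; (iii) the bags containing any fixed vertex form a subtree. All hold, so the decomposition is valid with width 3 − 1 = 2.

Yes; width 2.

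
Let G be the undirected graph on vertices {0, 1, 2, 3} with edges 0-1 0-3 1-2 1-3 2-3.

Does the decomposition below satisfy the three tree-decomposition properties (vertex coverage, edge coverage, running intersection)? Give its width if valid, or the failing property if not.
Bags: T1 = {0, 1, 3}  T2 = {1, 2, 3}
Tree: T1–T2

Checking the three conditions: (i) the bags cover all of {0, 1, 2, 3}; (ii) for each edge, some bag contains both endpoints; (iii) the bags containing any fixed vertex form a subtree. All hold, so the decomposition is valid with width 3 − 1 = 2.

Yes; width 2.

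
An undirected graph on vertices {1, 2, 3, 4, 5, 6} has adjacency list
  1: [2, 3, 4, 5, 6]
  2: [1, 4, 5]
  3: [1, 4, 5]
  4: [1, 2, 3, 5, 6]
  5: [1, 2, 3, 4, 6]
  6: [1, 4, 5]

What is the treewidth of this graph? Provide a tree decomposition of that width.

Treewidth 3.
One such decomposition:
Bags: B1 = {1, 3, 4, 5}  B2 = {1, 2, 4, 5}  B3 = {1, 4, 5, 6}
Tree: B1–B2, B1–B3

The largest bag has 4 vertices, giving width 3; this decomposition certifies tw(G) ≤ 3. For the lower bound, the 4 vertices {1, 2, 4, 5} are pairwise adjacent, and any tree decomposition puts a clique entirely inside one bag — forcing width ≥ 3. Therefore the treewidth is 3.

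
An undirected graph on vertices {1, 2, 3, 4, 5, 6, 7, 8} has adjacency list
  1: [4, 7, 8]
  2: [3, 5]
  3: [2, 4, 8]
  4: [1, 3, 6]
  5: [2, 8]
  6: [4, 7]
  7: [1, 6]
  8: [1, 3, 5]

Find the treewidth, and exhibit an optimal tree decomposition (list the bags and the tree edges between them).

Treewidth 2.
Bags: B1 = {4, 6, 7}  B2 = {1, 4, 7}  B3 = {1, 3, 4}  B4 = {1, 3, 8}  B5 = {2, 3, 8}  B6 = {2, 5, 8}
Tree: B1–B2, B2–B3, B3–B4, B4–B5, B5–B6

Every bag has size at most 3, so the width is 3 − 1 = 2 and tw(G) ≤ 2. Since 6–7–1–4–6 is a cycle in G, G is not acyclic. Forests are exactly the graphs of treewidth ≤ 1, so tw(G) ≥ 2. Combining the bounds, tw(G) = 2.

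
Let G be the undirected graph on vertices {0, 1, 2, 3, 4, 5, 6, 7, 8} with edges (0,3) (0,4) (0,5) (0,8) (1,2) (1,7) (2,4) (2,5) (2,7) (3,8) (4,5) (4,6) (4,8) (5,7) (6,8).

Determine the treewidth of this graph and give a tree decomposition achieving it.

Treewidth 2.
One optimal decomposition is:
Bags: B1 = {2, 4, 5}  B2 = {0, 4, 5}  B3 = {0, 4, 8}  B4 = {2, 5, 7}  B5 = {1, 2, 7}  B6 = {4, 6, 8}  B7 = {0, 3, 8}
Tree: B1–B2, B2–B3, B1–B4, B4–B5, B3–B6, B3–B7

Each bag holds 3 vertices, so the decomposition has width 2, which upper-bounds the treewidth. Conversely, {1, 2, 7} is a clique of size 3, and the vertices of any clique must share a bag in every tree decomposition; so some bag has ≥ 3 vertices and tw(G) ≥ 2. Combining the bounds, tw(G) = 2.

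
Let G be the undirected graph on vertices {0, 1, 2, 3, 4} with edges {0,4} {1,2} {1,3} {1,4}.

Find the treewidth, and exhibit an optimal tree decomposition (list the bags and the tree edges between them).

Every bag has size at most 2, so the width is 2 − 1 = 1 and tw(G) ≤ 1. Since G has at least one edge (e.g. 1–2), it is not an edgeless graph, so tw(G) ≥ 1. Hence tw(G) = 1 exactly.

Treewidth 1.
One optimal decomposition is:
Bags: B1 = {1, 2}  B2 = {1, 4}  B3 = {0, 4}  B4 = {1, 3}
Tree: B1–B2, B2–B3, B1–B4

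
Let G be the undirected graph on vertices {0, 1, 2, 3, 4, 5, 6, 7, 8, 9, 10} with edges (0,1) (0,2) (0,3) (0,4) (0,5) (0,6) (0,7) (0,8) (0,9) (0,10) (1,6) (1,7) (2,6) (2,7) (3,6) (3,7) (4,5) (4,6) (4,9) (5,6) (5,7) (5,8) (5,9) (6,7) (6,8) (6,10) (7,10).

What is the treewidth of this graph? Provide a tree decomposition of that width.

Every bag has size at most 4, so the width is 4 − 1 = 3 and tw(G) ≤ 3. Conversely, {0, 4, 5, 9} is a clique of size 4, and the vertices of any clique must share a bag in every tree decomposition; so some bag has ≥ 4 vertices and tw(G) ≥ 3. Therefore the treewidth is 3.

Treewidth 3.
One such decomposition:
Bags: B1 = {0, 5, 6, 7}  B2 = {0, 4, 5, 6}  B3 = {0, 6, 7, 10}  B4 = {0, 1, 6, 7}  B5 = {0, 3, 6, 7}  B6 = {0, 4, 5, 9}  B7 = {0, 5, 6, 8}  B8 = {0, 2, 6, 7}
Tree: B1–B2, B1–B3, B1–B4, B3–B5, B2–B6, B1–B7, B1–B8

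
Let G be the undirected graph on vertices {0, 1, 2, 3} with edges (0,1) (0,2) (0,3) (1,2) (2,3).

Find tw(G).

2

A width-2 tree decomposition is:
Bags: B1 = {0, 2, 3}  B2 = {0, 1, 2}
Tree: B1–B2
Each bag holds 3 vertices, so the decomposition has width 2, which upper-bounds the treewidth. For the lower bound, the 3 vertices {0, 1, 2} are pairwise adjacent, and any tree decomposition puts a clique entirely inside one bag — forcing width ≥ 2. The upper and lower bounds meet at 2, so that is the treewidth.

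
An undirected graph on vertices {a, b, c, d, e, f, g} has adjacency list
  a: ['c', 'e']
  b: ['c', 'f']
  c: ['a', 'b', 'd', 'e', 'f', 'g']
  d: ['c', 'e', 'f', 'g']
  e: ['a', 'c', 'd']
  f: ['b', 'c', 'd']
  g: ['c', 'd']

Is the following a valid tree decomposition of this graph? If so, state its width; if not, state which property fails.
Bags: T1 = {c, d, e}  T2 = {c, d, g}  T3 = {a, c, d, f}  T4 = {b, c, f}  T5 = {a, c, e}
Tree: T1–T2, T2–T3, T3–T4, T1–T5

No — bags containing vertex a are not connected in the tree.

A tree decomposition must satisfy three properties: every vertex lies in some bag; for every edge, both endpoints lie together in some bag; and for every vertex, the bags containing it form a connected subtree. Here bags containing vertex a are not connected in the tree, so the decomposition is invalid.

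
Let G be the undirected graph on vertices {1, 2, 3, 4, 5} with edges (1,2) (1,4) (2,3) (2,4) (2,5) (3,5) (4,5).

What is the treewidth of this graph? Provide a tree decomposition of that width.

The largest bag has 3 vertices, giving width 2; this decomposition certifies tw(G) ≤ 2. Conversely, {2, 3, 5} is a clique of size 3, and the vertices of any clique must share a bag in every tree decomposition; so some bag has ≥ 3 vertices and tw(G) ≥ 2. Therefore the treewidth is 2.

Treewidth 2.
One optimal decomposition is:
Bags: B1 = {2, 4, 5}  B2 = {1, 2, 4}  B3 = {2, 3, 5}
Tree: B1–B2, B1–B3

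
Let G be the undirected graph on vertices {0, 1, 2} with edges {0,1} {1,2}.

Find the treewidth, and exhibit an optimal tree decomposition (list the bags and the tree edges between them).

Treewidth 1.
One such decomposition:
Bags: B1 = {1, 2}  B2 = {0, 1}
Tree: B1–B2

Every bag has size at most 2, so the width is 2 − 1 = 1 and tw(G) ≤ 1. Since G has at least one edge (e.g. 1–2), it is not an edgeless graph, so tw(G) ≥ 1. Hence tw(G) = 1 exactly.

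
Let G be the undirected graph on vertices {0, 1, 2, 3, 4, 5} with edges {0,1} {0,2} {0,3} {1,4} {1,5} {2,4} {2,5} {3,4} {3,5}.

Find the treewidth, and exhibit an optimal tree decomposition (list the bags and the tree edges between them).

Treewidth 3.
One optimal decomposition is:
Bags: B1 = {0, 2, 4, 5}  B2 = {0, 3, 4, 5}  B3 = {0, 1, 4, 5}
Tree: B1–B2, B2–B3

Each bag holds 4 vertices, so the decomposition has width 3, which upper-bounds the treewidth. For the lower bound: the 4 vertex sets {0,2}, {3,5}, {4}, {1} are disjoint, each induces a connected subgraph, and every pair is joined by at least one edge of G. Contracting each set to a single vertex therefore yields K_{4} as a minor, and since treewidth is minor-monotone, tw(G) ≥ tw(K_{4}) = 3. Combining the bounds, tw(G) = 3.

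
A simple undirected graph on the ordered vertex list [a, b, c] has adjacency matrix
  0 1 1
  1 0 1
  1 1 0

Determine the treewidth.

A width-2 tree decomposition is:
Bags: B1 = {a, b, c}
Tree: (single bag)
A single bag containing all 3 vertices is trivially a valid decomposition of width 2. On the other hand G contains the 3-clique {a, b, c}. A clique must lie in a single bag of any decomposition, so no decomposition can have width below 2. Hence tw(G) = 2 exactly.

2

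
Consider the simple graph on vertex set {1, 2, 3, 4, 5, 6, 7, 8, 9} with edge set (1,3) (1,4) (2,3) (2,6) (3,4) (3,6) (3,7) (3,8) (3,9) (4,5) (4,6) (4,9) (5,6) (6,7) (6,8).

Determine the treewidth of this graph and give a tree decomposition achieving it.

The largest bag has 3 vertices, giving width 2; this decomposition certifies tw(G) ≤ 2. Conversely, {1, 3, 4} is a clique of size 3, and the vertices of any clique must share a bag in every tree decomposition; so some bag has ≥ 3 vertices and tw(G) ≥ 2. Therefore the treewidth is 2.

Treewidth 2.
One such decomposition:
Bags: B1 = {1, 3, 4}  B2 = {3, 4, 9}  B3 = {3, 4, 6}  B4 = {2, 3, 6}  B5 = {3, 6, 7}  B6 = {3, 6, 8}  B7 = {4, 5, 6}
Tree: B1–B2, B2–B3, B3–B4, B3–B5, B4–B6, B3–B7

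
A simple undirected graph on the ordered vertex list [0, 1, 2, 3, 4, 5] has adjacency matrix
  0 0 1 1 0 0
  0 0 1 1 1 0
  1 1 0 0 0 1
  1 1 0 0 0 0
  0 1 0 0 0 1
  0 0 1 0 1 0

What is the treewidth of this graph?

2

A width-2 tree decomposition is:
Bags: B1 = {2, 4, 5}  B2 = {1, 2, 4}  B3 = {0, 1, 2}  B4 = {0, 1, 3}
Tree: B1–B2, B2–B3, B3–B4
Each bag holds 3 vertices, so the decomposition has width 2, which upper-bounds the treewidth. For the lower bound, G contains the cycle 5–4–1–2–5, so G is not a forest; only forests have treewidth ≤ 1, hence tw(G) ≥ 2. Therefore the treewidth is 2.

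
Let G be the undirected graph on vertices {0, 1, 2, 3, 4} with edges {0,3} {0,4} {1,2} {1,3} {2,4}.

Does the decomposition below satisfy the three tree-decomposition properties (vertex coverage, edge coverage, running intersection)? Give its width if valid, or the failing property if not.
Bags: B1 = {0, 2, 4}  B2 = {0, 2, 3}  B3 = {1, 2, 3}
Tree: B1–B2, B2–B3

Yes; width 2.

Every vertex of G appears in some bag (union = {0, 1, 2, 3, 4}); every edge is covered by a bag; and for each vertex v the set of bags containing v is connected in the bag tree. The decomposition is therefore valid. The largest bag has 3 vertices, so the width is 2.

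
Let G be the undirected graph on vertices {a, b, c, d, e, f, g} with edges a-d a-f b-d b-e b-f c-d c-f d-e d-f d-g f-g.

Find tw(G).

A width-2 tree decomposition is:
Bags: B1 = {b, d, f}  B2 = {a, d, f}  B3 = {c, d, f}  B4 = {b, d, e}  B5 = {d, f, g}
Tree: B1–B2, B1–B3, B1–B4, B3–B5
Every bag has size at most 3, so the width is 3 − 1 = 2 and tw(G) ≤ 2. On the other hand G contains the 3-clique {b, d, e}. A clique must lie in a single bag of any decomposition, so no decomposition can have width below 2. Hence tw(G) = 2 exactly.

2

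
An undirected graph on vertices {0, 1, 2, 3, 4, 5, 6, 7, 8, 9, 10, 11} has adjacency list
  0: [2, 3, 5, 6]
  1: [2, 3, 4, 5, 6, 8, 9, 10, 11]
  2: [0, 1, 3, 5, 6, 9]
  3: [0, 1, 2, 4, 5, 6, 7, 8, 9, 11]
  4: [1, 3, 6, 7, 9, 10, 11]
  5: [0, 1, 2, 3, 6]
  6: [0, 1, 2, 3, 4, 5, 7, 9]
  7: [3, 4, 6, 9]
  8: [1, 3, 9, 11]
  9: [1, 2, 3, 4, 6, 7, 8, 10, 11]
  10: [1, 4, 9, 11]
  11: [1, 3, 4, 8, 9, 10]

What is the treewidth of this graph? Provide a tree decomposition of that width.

Every bag has size at most 5, so the width is 5 − 1 = 4 and tw(G) ≤ 4. On the other hand G contains the 5-clique {1, 4, 9, 10, 11}. A clique must lie in a single bag of any decomposition, so no decomposition can have width below 4. Hence tw(G) = 4 exactly.

Treewidth 4.
Bags: B1 = {1, 3, 4, 6, 9}  B2 = {3, 4, 6, 7, 9}  B3 = {1, 2, 3, 6, 9}  B4 = {1, 3, 4, 9, 11}  B5 = {1, 4, 9, 10, 11}  B6 = {1, 3, 8, 9, 11}  B7 = {1, 2, 3, 5, 6}  B8 = {0, 2, 3, 5, 6}
Tree: B1–B2, B1–B3, B1–B4, B4–B5, B4–B6, B3–B7, B7–B8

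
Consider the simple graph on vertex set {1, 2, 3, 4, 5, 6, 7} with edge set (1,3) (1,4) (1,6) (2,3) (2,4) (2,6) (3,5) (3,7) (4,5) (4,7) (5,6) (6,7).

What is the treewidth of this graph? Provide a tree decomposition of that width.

The largest bag has 4 vertices, giving width 3; this decomposition certifies tw(G) ≤ 3. For the lower bound: the 4 vertex sets {4,7}, {3,5}, {6}, {1} are disjoint, each induces a connected subgraph, and every pair is joined by at least one edge of G. Contracting each set to a single vertex therefore yields K_{4} as a minor, and since treewidth is minor-monotone, tw(G) ≥ tw(K_{4}) = 3. Therefore the treewidth is 3.

Treewidth 3.
One such decomposition:
Bags: B1 = {3, 4, 6, 7}  B2 = {3, 4, 5, 6}  B3 = {1, 3, 4, 6}  B4 = {2, 3, 4, 6}
Tree: B1–B2, B2–B3, B3–B4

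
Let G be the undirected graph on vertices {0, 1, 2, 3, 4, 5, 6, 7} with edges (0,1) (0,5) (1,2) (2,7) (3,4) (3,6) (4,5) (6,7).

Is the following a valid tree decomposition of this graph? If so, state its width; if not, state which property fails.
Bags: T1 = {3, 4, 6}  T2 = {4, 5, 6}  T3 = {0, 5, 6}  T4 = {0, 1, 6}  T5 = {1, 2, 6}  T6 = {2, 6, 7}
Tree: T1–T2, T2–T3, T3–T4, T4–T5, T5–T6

Checking the three conditions: (i) the bags cover all of {0, 1, 2, 3, 4, 5, 6, 7}; (ii) for each edge, some bag contains both endpoints; (iii) the bags containing any fixed vertex form a subtree. All hold, so the decomposition is valid with width 3 − 1 = 2.

Yes; width 2.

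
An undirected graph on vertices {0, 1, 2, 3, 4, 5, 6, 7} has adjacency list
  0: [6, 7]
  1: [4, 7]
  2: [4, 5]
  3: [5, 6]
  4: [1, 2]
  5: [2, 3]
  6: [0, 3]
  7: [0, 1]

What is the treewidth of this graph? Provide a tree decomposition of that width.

The largest bag has 3 vertices, giving width 2; this decomposition certifies tw(G) ≤ 2. For the lower bound, G contains the cycle 2–5–3–6–0–7–1–4–2, so G is not a forest; only forests have treewidth ≤ 1, hence tw(G) ≥ 2. Combining the bounds, tw(G) = 2.

Treewidth 2.
Bags: B1 = {2, 3, 5}  B2 = {2, 3, 6}  B3 = {0, 2, 6}  B4 = {0, 2, 7}  B5 = {1, 2, 7}  B6 = {1, 2, 4}
Tree: B1–B2, B2–B3, B3–B4, B4–B5, B5–B6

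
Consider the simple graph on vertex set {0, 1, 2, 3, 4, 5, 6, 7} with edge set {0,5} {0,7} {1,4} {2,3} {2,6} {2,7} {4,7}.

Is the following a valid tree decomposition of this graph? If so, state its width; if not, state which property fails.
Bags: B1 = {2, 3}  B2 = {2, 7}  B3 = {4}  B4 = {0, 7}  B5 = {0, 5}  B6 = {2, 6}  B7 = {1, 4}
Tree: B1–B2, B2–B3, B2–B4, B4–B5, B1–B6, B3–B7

No — edge (7,4) lies in no bag.

A tree decomposition must satisfy three properties: every vertex lies in some bag; for every edge, both endpoints lie together in some bag; and for every vertex, the bags containing it form a connected subtree. Here edge (7,4) lies in no bag, so the decomposition is invalid.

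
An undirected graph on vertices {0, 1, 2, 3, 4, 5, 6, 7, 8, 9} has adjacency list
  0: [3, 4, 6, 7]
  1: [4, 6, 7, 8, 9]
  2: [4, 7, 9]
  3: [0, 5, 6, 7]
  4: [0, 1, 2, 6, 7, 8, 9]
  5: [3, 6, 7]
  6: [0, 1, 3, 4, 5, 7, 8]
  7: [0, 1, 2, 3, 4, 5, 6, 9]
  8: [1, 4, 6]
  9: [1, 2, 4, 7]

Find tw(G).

A width-3 tree decomposition is:
Bags: B1 = {1, 4, 6, 7}  B2 = {1, 4, 7, 9}  B3 = {1, 4, 6, 8}  B4 = {0, 4, 6, 7}  B5 = {0, 3, 6, 7}  B6 = {3, 5, 6, 7}  B7 = {2, 4, 7, 9}
Tree: B1–B2, B1–B3, B1–B4, B4–B5, B5–B6, B2–B7
The largest bag has 4 vertices, giving width 3; this decomposition certifies tw(G) ≤ 3. Conversely, {1, 4, 6, 8} is a clique of size 4, and the vertices of any clique must share a bag in every tree decomposition; so some bag has ≥ 4 vertices and tw(G) ≥ 3. Combining the bounds, tw(G) = 3.

3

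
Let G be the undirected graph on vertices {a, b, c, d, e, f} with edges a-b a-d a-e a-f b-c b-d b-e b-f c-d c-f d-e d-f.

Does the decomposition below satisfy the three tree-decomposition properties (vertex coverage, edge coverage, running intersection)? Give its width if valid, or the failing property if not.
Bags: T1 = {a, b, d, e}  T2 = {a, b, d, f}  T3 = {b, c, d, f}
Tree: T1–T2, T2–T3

Yes; width 3.

Every vertex of G appears in some bag (union = {a, b, c, d, e, f}); every edge is covered by a bag; and for each vertex v the set of bags containing v is connected in the bag tree. The decomposition is therefore valid. The largest bag has 4 vertices, so the width is 3.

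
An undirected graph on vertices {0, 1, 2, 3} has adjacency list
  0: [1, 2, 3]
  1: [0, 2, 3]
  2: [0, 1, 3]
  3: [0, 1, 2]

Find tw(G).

A width-3 tree decomposition is:
Bags: B1 = {0, 1, 2, 3}
Tree: (single bag)
With just one bag of size 4, the width is 4 − 1 = 3, so tw(G) ≤ 3. For the lower bound, the 4 vertices {0, 1, 2, 3} are pairwise adjacent, and any tree decomposition puts a clique entirely inside one bag — forcing width ≥ 3. Therefore the treewidth is 3.

3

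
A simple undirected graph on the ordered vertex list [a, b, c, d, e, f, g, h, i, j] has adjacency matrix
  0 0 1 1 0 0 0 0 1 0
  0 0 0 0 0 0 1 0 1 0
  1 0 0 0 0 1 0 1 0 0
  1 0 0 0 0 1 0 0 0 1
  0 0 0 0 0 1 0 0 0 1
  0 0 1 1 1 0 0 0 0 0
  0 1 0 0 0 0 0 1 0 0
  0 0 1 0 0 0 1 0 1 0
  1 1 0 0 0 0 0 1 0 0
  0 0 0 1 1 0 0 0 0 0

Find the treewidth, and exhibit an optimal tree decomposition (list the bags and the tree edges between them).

Treewidth 2.
Bags: B1 = {b, g, h}  B2 = {b, h, i}  B3 = {c, h, i}  B4 = {a, c, i}  B5 = {a, c, f}  B6 = {a, d, f}  B7 = {d, e, f}  B8 = {d, e, j}
Tree: B1–B2, B2–B3, B3–B4, B4–B5, B5–B6, B6–B7, B7–B8

Every bag has size at most 3, so the width is 3 − 1 = 2 and tw(G) ≤ 2. For the lower bound, G contains the cycle g–b–i–h–g, so G is not a forest; only forests have treewidth ≤ 1, hence tw(G) ≥ 2. Hence tw(G) = 2 exactly.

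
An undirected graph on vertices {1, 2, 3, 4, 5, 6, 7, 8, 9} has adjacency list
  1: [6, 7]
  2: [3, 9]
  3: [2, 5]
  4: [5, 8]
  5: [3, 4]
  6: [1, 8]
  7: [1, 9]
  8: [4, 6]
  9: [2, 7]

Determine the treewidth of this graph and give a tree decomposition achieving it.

The largest bag has 3 vertices, giving width 2; this decomposition certifies tw(G) ≤ 2. The edges 3–5–4–8–6–1–7–9–2–3 form a cycle, so G is not a tree and its treewidth is at least 2. Combining the bounds, tw(G) = 2.

Treewidth 2.
One optimal decomposition is:
Bags: B1 = {3, 4, 5}  B2 = {3, 4, 8}  B3 = {3, 6, 8}  B4 = {1, 3, 6}  B5 = {1, 3, 7}  B6 = {3, 7, 9}  B7 = {2, 3, 9}
Tree: B1–B2, B2–B3, B3–B4, B4–B5, B5–B6, B6–B7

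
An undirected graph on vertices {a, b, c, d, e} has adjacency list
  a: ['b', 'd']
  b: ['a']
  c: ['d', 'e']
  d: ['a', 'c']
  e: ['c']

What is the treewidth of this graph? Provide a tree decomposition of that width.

Treewidth 1.
One optimal decomposition is:
Bags: B1 = {c, e}  B2 = {c, d}  B3 = {a, d}  B4 = {a, b}
Tree: B1–B2, B2–B3, B3–B4

The largest bag has 2 vertices, giving width 1; this decomposition certifies tw(G) ≤ 1. Since G has at least one edge (e.g. e–c), it is not an edgeless graph, so tw(G) ≥ 1. Therefore the treewidth is 1.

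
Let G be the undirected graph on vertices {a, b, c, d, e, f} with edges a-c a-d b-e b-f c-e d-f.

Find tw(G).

2

A width-2 tree decomposition is:
Bags: B1 = {a, d, f}  B2 = {a, b, f}  B3 = {a, b, e}  B4 = {a, c, e}
Tree: B1–B2, B2–B3, B3–B4
Each bag holds 3 vertices, so the decomposition has width 2, which upper-bounds the treewidth. Since a–d–f–b–e–c–a is a cycle in G, G is not acyclic. Forests are exactly the graphs of treewidth ≤ 1, so tw(G) ≥ 2. Hence tw(G) = 2 exactly.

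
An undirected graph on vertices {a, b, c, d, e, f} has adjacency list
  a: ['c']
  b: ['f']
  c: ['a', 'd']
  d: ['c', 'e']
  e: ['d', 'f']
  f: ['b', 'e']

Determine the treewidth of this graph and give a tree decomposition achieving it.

Treewidth 1.
One such decomposition:
Bags: B1 = {a, c}  B2 = {c, d}  B3 = {d, e}  B4 = {e, f}  B5 = {b, f}
Tree: B1–B2, B2–B3, B3–B4, B4–B5

Each bag holds 2 vertices, so the decomposition has width 1, which upper-bounds the treewidth. Since G has at least one edge (e.g. a–c), it is not an edgeless graph, so tw(G) ≥ 1. Hence tw(G) = 1 exactly.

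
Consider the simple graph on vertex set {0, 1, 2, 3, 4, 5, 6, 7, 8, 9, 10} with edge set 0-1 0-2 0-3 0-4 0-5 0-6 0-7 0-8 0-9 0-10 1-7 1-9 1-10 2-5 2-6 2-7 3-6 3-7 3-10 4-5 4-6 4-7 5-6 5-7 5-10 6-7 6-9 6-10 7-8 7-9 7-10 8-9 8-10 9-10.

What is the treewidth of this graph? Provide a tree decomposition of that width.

The largest bag has 5 vertices, giving width 4; this decomposition certifies tw(G) ≤ 4. For the lower bound, the 5 vertices {0, 7, 8, 9, 10} are pairwise adjacent, and any tree decomposition puts a clique entirely inside one bag — forcing width ≥ 4. Combining the bounds, tw(G) = 4.

Treewidth 4.
One optimal decomposition is:
Bags: B1 = {0, 4, 5, 6, 7}  B2 = {0, 5, 6, 7, 10}  B3 = {0, 2, 5, 6, 7}  B4 = {0, 3, 6, 7, 10}  B5 = {0, 6, 7, 9, 10}  B6 = {0, 1, 7, 9, 10}  B7 = {0, 7, 8, 9, 10}
Tree: B1–B2, B1–B3, B2–B4, B4–B5, B5–B6, B5–B7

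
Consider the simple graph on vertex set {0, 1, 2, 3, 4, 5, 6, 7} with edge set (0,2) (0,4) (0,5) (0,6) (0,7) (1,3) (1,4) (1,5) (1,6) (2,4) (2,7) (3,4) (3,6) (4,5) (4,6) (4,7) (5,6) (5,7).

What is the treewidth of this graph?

3

A width-3 tree decomposition is:
Bags: B1 = {0, 4, 5, 6}  B2 = {0, 4, 5, 7}  B3 = {1, 4, 5, 6}  B4 = {0, 2, 4, 7}  B5 = {1, 3, 4, 6}
Tree: B1–B2, B1–B3, B2–B4, B3–B5
The largest bag has 4 vertices, giving width 3; this decomposition certifies tw(G) ≤ 3. Conversely, {0, 2, 4, 7} is a clique of size 4, and the vertices of any clique must share a bag in every tree decomposition; so some bag has ≥ 4 vertices and tw(G) ≥ 3. Combining the bounds, tw(G) = 3.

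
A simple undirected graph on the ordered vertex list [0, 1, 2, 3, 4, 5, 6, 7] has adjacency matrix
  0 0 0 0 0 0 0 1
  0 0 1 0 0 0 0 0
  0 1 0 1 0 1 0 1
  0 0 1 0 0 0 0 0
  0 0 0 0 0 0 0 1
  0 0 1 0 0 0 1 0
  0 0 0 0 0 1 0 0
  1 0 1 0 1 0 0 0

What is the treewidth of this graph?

A width-1 tree decomposition is:
Bags: B1 = {2, 3}  B2 = {2, 7}  B3 = {1, 2}  B4 = {2, 5}  B5 = {4, 7}  B6 = {5, 6}  B7 = {0, 7}
Tree: B1–B2, B2–B3, B1–B4, B2–B5, B4–B6, B5–B7
Each bag holds 2 vertices, so the decomposition has width 1, which upper-bounds the treewidth. Since G has at least one edge (e.g. 3–2), it is not an edgeless graph, so tw(G) ≥ 1. Therefore the treewidth is 1.

1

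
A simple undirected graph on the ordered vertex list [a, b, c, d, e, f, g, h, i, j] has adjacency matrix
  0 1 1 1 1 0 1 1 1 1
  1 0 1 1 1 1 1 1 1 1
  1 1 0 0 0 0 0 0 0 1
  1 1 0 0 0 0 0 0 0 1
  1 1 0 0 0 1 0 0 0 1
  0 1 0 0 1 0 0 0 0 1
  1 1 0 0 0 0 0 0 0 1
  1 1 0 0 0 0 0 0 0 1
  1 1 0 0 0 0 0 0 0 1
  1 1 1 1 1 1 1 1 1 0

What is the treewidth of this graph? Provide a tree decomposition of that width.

Treewidth 3.
One such decomposition:
Bags: B1 = {a, b, d, j}  B2 = {a, b, h, j}  B3 = {a, b, i, j}  B4 = {a, b, e, j}  B5 = {a, b, c, j}  B6 = {a, b, g, j}  B7 = {b, e, f, j}
Tree: B1–B2, B2–B3, B2–B4, B1–B5, B4–B6, B4–B7

Each bag holds 4 vertices, so the decomposition has width 3, which upper-bounds the treewidth. For the lower bound, the 4 vertices {a, b, d, j} are pairwise adjacent, and any tree decomposition puts a clique entirely inside one bag — forcing width ≥ 3. The upper and lower bounds meet at 3, so that is the treewidth.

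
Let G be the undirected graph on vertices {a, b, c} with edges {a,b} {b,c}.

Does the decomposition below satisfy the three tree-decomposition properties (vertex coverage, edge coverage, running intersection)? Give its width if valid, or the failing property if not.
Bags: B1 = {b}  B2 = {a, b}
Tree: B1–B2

No — vertex c appears in no bag.

A tree decomposition must satisfy three properties: every vertex lies in some bag; for every edge, both endpoints lie together in some bag; and for every vertex, the bags containing it form a connected subtree. Here vertex c appears in no bag, so the decomposition is invalid.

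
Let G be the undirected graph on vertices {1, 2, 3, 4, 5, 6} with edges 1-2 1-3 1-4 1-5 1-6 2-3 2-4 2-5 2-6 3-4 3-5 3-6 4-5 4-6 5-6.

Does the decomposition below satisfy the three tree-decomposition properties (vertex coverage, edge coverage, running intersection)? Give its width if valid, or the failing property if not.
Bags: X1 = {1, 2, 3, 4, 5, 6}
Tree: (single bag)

Every vertex of G appears in some bag (union = {1, 2, 3, 4, 5, 6}); every edge is covered by a bag; and for each vertex v the set of bags containing v is connected in the bag tree. The decomposition is therefore valid. The largest bag has 6 vertices, so the width is 5.

Yes; width 5.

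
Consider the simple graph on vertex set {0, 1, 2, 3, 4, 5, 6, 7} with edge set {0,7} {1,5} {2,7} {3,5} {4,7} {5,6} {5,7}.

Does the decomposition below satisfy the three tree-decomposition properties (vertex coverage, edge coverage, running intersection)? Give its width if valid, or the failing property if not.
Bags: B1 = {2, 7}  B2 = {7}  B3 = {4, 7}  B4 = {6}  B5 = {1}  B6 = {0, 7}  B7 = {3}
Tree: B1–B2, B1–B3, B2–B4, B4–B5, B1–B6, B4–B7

A tree decomposition must satisfy three properties: every vertex lies in some bag; for every edge, both endpoints lie together in some bag; and for every vertex, the bags containing it form a connected subtree. Here vertex 5 appears in no bag, so the decomposition is invalid.

No — vertex 5 appears in no bag.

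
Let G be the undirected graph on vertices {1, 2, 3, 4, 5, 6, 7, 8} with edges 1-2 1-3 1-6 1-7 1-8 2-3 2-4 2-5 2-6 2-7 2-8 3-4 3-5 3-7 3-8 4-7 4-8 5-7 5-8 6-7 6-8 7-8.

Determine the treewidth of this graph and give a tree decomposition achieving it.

Treewidth 4.
One such decomposition:
Bags: B1 = {1, 2, 3, 7, 8}  B2 = {2, 3, 5, 7, 8}  B3 = {2, 3, 4, 7, 8}  B4 = {1, 2, 6, 7, 8}
Tree: B1–B2, B2–B3, B1–B4

Each bag holds 5 vertices, so the decomposition has width 4, which upper-bounds the treewidth. Conversely, {1, 2, 3, 7, 8} is a clique of size 5, and the vertices of any clique must share a bag in every tree decomposition; so some bag has ≥ 5 vertices and tw(G) ≥ 4. Hence tw(G) = 4 exactly.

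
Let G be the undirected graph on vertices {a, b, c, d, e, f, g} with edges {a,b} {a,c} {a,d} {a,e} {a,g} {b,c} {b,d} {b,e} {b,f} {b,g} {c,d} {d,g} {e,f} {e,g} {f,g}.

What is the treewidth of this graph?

3

A width-3 tree decomposition is:
Bags: B1 = {a, b, e, g}  B2 = {b, e, f, g}  B3 = {a, b, d, g}  B4 = {a, b, c, d}
Tree: B1–B2, B1–B3, B3–B4
Each bag holds 4 vertices, so the decomposition has width 3, which upper-bounds the treewidth. Conversely, {a, b, d, g} is a clique of size 4, and the vertices of any clique must share a bag in every tree decomposition; so some bag has ≥ 4 vertices and tw(G) ≥ 3. The upper and lower bounds meet at 3, so that is the treewidth.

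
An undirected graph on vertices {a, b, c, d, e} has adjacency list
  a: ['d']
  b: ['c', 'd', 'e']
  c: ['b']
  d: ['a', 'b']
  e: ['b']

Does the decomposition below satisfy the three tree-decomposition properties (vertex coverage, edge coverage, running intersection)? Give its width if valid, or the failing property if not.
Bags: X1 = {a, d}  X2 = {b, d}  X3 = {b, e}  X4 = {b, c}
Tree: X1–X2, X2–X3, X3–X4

Checking the three conditions: (i) the bags cover all of {a, b, c, d, e}; (ii) for each edge, some bag contains both endpoints; (iii) the bags containing any fixed vertex form a subtree. All hold, so the decomposition is valid with width 2 − 1 = 1.

Yes; width 1.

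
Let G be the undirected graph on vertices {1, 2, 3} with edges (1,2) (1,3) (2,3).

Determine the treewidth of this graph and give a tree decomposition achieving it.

A single bag containing all 3 vertices is trivially a valid decomposition of width 2. For the lower bound, the 3 vertices {1, 2, 3} are pairwise adjacent, and any tree decomposition puts a clique entirely inside one bag — forcing width ≥ 2. The upper and lower bounds meet at 2, so that is the treewidth.

Treewidth 2.
One such decomposition:
Bags: B1 = {1, 2, 3}
Tree: (single bag)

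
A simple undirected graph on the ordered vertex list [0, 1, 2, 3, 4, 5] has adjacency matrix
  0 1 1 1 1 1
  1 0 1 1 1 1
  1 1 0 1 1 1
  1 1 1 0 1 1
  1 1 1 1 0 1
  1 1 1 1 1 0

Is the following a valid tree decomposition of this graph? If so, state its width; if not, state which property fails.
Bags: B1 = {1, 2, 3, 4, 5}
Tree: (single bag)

A tree decomposition must satisfy three properties: every vertex lies in some bag; for every edge, both endpoints lie together in some bag; and for every vertex, the bags containing it form a connected subtree. Here vertex 0 appears in no bag, so the decomposition is invalid.

No — vertex 0 appears in no bag.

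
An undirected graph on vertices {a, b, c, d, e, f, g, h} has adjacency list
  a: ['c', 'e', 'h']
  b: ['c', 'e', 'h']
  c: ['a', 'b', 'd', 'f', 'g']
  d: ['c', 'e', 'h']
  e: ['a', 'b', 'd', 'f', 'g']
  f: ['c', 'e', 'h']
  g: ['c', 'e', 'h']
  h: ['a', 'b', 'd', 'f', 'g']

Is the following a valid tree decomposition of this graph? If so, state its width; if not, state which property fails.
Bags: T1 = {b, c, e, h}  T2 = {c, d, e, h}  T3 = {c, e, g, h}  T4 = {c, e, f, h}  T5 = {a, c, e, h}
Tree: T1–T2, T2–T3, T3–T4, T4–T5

Vertex coverage: the bags together contain {a, b, c, d, e, f, g, h}, the full vertex set. Edge coverage: each edge of G has both endpoints in at least one bag. Running intersection: for every vertex, the bags containing it form a connected subtree. All three properties hold, so this is a valid tree decomposition of width max|bag| − 1 = 3, and hence tw(G) ≤ 3.

Yes; width 3.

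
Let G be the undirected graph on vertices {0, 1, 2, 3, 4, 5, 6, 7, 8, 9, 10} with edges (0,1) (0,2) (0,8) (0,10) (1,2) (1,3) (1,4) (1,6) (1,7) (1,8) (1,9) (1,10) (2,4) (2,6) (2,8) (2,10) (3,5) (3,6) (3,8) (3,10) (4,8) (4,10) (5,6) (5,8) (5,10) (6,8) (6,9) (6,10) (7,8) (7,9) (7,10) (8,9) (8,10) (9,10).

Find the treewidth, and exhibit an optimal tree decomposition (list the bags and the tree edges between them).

Treewidth 4.
One optimal decomposition is:
Bags: B1 = {1, 2, 6, 8, 10}  B2 = {1, 6, 8, 9, 10}  B3 = {1, 3, 6, 8, 10}  B4 = {1, 7, 8, 9, 10}  B5 = {0, 1, 2, 8, 10}  B6 = {3, 5, 6, 8, 10}  B7 = {1, 2, 4, 8, 10}
Tree: B1–B2, B2–B3, B2–B4, B1–B5, B3–B6, B5–B7

The largest bag has 5 vertices, giving width 4; this decomposition certifies tw(G) ≤ 4. For the lower bound, the 5 vertices {1, 6, 8, 9, 10} are pairwise adjacent, and any tree decomposition puts a clique entirely inside one bag — forcing width ≥ 4. Therefore the treewidth is 4.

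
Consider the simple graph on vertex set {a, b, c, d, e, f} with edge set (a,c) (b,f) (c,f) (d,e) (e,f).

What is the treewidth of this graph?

A width-1 tree decomposition is:
Bags: B1 = {e, f}  B2 = {b, f}  B3 = {c, f}  B4 = {d, e}  B5 = {a, c}
Tree: B1–B2, B2–B3, B1–B4, B3–B5
Every bag has size at most 2, so the width is 2 − 1 = 1 and tw(G) ≤ 1. Since G has at least one edge (e.g. e–f), it is not an edgeless graph, so tw(G) ≥ 1. Therefore the treewidth is 1.

1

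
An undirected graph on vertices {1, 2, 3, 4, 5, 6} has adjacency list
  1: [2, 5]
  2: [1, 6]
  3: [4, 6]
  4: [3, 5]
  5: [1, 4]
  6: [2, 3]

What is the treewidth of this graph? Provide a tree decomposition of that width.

Each bag holds 3 vertices, so the decomposition has width 2, which upper-bounds the treewidth. For the lower bound, G contains the cycle 4–3–6–2–1–5–4, so G is not a forest; only forests have treewidth ≤ 1, hence tw(G) ≥ 2. Hence tw(G) = 2 exactly.

Treewidth 2.
One such decomposition:
Bags: B1 = {3, 4, 6}  B2 = {2, 4, 6}  B3 = {1, 2, 4}  B4 = {1, 4, 5}
Tree: B1–B2, B2–B3, B3–B4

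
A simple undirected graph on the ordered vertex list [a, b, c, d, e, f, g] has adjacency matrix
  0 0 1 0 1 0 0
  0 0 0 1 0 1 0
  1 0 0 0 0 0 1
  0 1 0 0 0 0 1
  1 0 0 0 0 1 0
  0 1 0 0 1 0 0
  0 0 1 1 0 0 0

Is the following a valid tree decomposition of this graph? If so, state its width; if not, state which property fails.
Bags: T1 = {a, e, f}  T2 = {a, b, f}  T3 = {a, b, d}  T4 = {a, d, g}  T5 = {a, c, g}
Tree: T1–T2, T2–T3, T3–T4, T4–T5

Yes; width 2.

Vertex coverage: the bags together contain {a, b, c, d, e, f, g}, the full vertex set. Edge coverage: each edge of G has both endpoints in at least one bag. Running intersection: for every vertex, the bags containing it form a connected subtree. All three properties hold, so this is a valid tree decomposition of width max|bag| − 1 = 2, and hence tw(G) ≤ 2.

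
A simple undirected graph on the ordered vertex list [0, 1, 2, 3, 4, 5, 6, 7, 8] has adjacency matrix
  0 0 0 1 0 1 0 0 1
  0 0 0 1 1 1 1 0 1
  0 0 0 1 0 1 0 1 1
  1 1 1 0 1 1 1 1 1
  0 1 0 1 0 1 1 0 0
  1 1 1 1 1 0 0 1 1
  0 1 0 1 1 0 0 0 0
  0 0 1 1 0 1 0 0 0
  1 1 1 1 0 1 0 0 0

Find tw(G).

3

A width-3 tree decomposition is:
Bags: B1 = {1, 3, 5, 8}  B2 = {1, 3, 4, 5}  B3 = {2, 3, 5, 8}  B4 = {1, 3, 4, 6}  B5 = {2, 3, 5, 7}  B6 = {0, 3, 5, 8}
Tree: B1–B2, B1–B3, B2–B4, B3–B5, B3–B6
Every bag has size at most 4, so the width is 4 − 1 = 3 and tw(G) ≤ 3. On the other hand G contains the 4-clique {0, 3, 5, 8}. A clique must lie in a single bag of any decomposition, so no decomposition can have width below 3. Combining the bounds, tw(G) = 3.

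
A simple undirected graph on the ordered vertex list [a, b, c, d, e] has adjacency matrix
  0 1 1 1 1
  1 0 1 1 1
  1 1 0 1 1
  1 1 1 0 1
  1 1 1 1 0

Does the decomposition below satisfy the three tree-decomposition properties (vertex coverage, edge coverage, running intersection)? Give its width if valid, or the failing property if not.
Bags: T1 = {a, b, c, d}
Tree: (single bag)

No — vertex e appears in no bag.

A tree decomposition must satisfy three properties: every vertex lies in some bag; for every edge, both endpoints lie together in some bag; and for every vertex, the bags containing it form a connected subtree. Here vertex e appears in no bag, so the decomposition is invalid.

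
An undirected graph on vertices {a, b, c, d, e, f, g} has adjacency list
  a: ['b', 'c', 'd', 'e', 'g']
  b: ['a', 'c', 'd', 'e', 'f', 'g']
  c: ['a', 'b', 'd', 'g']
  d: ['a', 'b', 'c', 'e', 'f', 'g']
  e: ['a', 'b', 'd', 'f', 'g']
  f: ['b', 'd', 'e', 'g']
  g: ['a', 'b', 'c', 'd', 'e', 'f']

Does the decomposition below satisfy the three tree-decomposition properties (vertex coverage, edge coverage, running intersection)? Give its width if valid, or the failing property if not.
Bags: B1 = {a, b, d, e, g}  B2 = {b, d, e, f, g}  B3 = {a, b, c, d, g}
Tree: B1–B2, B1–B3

Yes; width 4.

Vertex coverage: the bags together contain {a, b, c, d, e, f, g}, the full vertex set. Edge coverage: each edge of G has both endpoints in at least one bag. Running intersection: for every vertex, the bags containing it form a connected subtree. All three properties hold, so this is a valid tree decomposition of width max|bag| − 1 = 4, and hence tw(G) ≤ 4.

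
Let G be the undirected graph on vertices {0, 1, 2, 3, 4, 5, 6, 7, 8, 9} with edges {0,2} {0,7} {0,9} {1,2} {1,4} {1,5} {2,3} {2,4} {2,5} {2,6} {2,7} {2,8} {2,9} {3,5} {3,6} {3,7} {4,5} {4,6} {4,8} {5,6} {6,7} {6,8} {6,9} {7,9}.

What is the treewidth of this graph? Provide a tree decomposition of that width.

Treewidth 3.
Bags: B1 = {1, 2, 4, 5}  B2 = {2, 4, 5, 6}  B3 = {2, 3, 5, 6}  B4 = {2, 3, 6, 7}  B5 = {2, 6, 7, 9}  B6 = {0, 2, 7, 9}  B7 = {2, 4, 6, 8}
Tree: B1–B2, B2–B3, B3–B4, B4–B5, B5–B6, B2–B7

Each bag holds 4 vertices, so the decomposition has width 3, which upper-bounds the treewidth. On the other hand G contains the 4-clique {0, 2, 7, 9}. A clique must lie in a single bag of any decomposition, so no decomposition can have width below 3. The upper and lower bounds meet at 3, so that is the treewidth.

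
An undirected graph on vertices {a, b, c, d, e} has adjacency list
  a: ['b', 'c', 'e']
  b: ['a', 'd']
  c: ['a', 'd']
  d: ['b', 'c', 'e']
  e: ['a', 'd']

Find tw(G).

2

A width-2 tree decomposition is:
Bags: B1 = {a, c, d}  B2 = {a, b, d}  B3 = {a, d, e}
Tree: B1–B2, B2–B3
Each bag holds 3 vertices, so the decomposition has width 2, which upper-bounds the treewidth. For the lower bound, G contains the cycle c–d–b–a–c, so G is not a forest; only forests have treewidth ≤ 1, hence tw(G) ≥ 2. Therefore the treewidth is 2.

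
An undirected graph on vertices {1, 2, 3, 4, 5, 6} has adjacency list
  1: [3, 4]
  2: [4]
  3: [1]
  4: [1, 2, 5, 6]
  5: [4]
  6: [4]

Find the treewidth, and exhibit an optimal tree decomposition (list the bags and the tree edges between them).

Treewidth 1.
One such decomposition:
Bags: B1 = {2, 4}  B2 = {1, 4}  B3 = {1, 3}  B4 = {4, 6}  B5 = {4, 5}
Tree: B1–B2, B2–B3, B1–B4, B1–B5

Each bag holds 2 vertices, so the decomposition has width 1, which upper-bounds the treewidth. Any graph with an edge has treewidth ≥ 1, and G has the edge 4–2. Therefore the treewidth is 1.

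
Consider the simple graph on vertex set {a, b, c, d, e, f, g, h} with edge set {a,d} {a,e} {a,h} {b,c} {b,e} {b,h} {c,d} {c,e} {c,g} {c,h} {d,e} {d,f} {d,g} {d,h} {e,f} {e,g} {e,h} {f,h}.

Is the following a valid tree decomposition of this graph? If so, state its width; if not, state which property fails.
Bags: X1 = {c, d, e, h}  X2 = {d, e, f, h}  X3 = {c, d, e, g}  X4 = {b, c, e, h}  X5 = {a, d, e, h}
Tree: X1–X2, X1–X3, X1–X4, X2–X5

Yes; width 3.

Vertex coverage: the bags together contain {a, b, c, d, e, f, g, h}, the full vertex set. Edge coverage: each edge of G has both endpoints in at least one bag. Running intersection: for every vertex, the bags containing it form a connected subtree. All three properties hold, so this is a valid tree decomposition of width max|bag| − 1 = 3, and hence tw(G) ≤ 3.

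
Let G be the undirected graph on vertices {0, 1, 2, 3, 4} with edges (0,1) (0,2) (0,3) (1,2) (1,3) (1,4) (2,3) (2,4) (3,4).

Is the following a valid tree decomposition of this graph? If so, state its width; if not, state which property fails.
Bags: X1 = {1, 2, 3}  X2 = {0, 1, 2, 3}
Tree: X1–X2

No — vertex 4 appears in no bag.

A tree decomposition must satisfy three properties: every vertex lies in some bag; for every edge, both endpoints lie together in some bag; and for every vertex, the bags containing it form a connected subtree. Here vertex 4 appears in no bag, so the decomposition is invalid.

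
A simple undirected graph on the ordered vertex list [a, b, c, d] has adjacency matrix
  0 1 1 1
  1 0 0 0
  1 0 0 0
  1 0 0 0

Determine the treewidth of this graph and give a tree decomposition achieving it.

Each bag holds 2 vertices, so the decomposition has width 1, which upper-bounds the treewidth. G has an edge, so its treewidth is at least 1. Combining the bounds, tw(G) = 1.

Treewidth 1.
One optimal decomposition is:
Bags: B1 = {a, d}  B2 = {a, c}  B3 = {a, b}
Tree: B1–B2, B2–B3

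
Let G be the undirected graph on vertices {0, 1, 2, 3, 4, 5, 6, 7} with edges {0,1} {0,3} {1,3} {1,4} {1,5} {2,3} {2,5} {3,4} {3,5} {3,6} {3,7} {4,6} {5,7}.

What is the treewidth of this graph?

A width-2 tree decomposition is:
Bags: B1 = {1, 3, 5}  B2 = {0, 1, 3}  B3 = {1, 3, 4}  B4 = {3, 5, 7}  B5 = {2, 3, 5}  B6 = {3, 4, 6}
Tree: B1–B2, B1–B3, B1–B4, B4–B5, B3–B6
The largest bag has 3 vertices, giving width 2; this decomposition certifies tw(G) ≤ 2. On the other hand G contains the 3-clique {0, 1, 3}. A clique must lie in a single bag of any decomposition, so no decomposition can have width below 2. Hence tw(G) = 2 exactly.

2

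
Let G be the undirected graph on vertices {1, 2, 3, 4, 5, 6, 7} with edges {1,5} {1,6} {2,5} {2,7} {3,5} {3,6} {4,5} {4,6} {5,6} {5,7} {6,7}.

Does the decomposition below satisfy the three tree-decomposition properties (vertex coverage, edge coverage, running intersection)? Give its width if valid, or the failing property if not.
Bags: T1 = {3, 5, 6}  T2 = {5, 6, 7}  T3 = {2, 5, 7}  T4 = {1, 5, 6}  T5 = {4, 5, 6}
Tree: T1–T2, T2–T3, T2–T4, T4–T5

Yes; width 2.

Vertex coverage: the bags together contain {1, 2, 3, 4, 5, 6, 7}, the full vertex set. Edge coverage: each edge of G has both endpoints in at least one bag. Running intersection: for every vertex, the bags containing it form a connected subtree. All three properties hold, so this is a valid tree decomposition of width max|bag| − 1 = 2, and hence tw(G) ≤ 2.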